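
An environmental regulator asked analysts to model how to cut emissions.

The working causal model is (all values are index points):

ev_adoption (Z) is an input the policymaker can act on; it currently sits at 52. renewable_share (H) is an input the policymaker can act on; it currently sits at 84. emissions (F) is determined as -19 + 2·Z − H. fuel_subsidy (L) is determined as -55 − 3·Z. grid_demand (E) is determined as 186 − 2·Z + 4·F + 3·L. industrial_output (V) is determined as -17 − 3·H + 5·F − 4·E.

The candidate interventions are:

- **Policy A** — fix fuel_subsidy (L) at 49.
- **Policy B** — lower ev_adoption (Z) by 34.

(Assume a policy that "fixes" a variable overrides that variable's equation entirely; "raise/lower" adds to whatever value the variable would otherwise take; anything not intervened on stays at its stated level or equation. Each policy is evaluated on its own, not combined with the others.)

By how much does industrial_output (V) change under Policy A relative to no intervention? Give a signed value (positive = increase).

Baseline:
  Z = 52
  H = 84
  F = -19 + 2·52 − 84 = 1
  L = -55 − 3·52 = -211
  E = 186 − 2·52 + 4·1 + 3·(-211) = -547
  V = -17 − 3·84 + 5·1 − 4·(-547) = 1924
Policy A (L := 49):
  Z = 52
  H = 84
  F = -19 + 2·52 − 84 = 1
  L = 49
  E = 186 − 2·52 + 4·1 + 3·49 = 233
  V = -17 − 3·84 + 5·1 − 4·233 = -1196
Change in V: -1196 − 1924 = -3120

-3120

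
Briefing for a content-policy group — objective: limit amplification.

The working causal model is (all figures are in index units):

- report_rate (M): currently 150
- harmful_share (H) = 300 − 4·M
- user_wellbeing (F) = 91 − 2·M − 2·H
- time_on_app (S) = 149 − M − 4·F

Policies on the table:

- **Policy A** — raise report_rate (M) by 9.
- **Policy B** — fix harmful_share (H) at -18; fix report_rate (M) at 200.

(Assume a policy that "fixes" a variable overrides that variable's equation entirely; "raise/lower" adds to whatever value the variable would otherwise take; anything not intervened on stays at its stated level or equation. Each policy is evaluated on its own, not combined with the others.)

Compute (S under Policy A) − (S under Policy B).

Policy A (M + 9):
  M = 150 + 9 = 159
  H = 300 − 4·159 = -336
  F = 91 − 2·159 − 2·(-336) = 445
  S = 149 − 159 − 4·445 = -1790
Policy B (H := -18, M := 200):
  M = 200
  H = -18
  F = 91 − 2·200 − 2·(-18) = -273
  S = 149 − 200 − 4·(-273) = 1041
S: -1790 − 1041 = -2831

-2831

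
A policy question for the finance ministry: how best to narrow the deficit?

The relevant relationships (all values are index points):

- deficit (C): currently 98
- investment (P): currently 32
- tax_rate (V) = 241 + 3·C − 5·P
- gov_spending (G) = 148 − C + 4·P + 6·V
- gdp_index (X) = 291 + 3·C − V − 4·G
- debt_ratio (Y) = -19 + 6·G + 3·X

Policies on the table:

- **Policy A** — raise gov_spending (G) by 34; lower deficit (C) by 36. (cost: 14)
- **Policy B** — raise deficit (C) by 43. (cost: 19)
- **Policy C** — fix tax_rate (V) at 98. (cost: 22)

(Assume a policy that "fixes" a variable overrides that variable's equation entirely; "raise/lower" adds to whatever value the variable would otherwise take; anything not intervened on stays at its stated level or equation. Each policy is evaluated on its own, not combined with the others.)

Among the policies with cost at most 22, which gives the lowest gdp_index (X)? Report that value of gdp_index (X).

Policy A (G + 34, C − 36):
  C = 98 − 36 = 62
  P = 32
  V = 241 + 3·62 − 5·32 = 267
  G = 148 − 62 + 4·32 + 6·267 (+34 from intervention) = 1850
  X = 291 + 3·62 − 267 − 4·1850 = -7190
Policy B (C + 43):
  C = 98 + 43 = 141
  P = 32
  V = 241 + 3·141 − 5·32 = 504
  G = 148 − 141 + 4·32 + 6·504 = 3159
  X = 291 + 3·141 − 504 − 4·3159 = -12426
Policy C (V := 98):
  C = 98
  P = 32
  V = 98
  G = 148 − 98 + 4·32 + 6·98 = 766
  X = 291 + 3·98 − 98 − 4·766 = -2577
Comparing — Policy A: X=-7190, Policy B: X=-12426, Policy C: X=-2577. Lowest is -12426 (Policy B).

-12426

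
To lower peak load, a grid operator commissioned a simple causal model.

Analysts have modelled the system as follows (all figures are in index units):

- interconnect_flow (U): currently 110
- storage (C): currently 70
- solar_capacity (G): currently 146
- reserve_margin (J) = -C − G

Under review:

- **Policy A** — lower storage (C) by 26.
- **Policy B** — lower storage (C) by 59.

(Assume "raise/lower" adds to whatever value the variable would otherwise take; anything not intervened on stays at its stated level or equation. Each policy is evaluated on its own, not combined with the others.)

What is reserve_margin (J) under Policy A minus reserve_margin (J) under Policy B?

Policy A (C − 26):
  C = 70 − 26 = 44
  G = 146
  J = 0 − 44 − 146 = -190
Policy B (C − 59):
  C = 70 − 59 = 11
  G = 146
  J = 0 − 11 − 146 = -157
J: -190 − (-157) = -33

-33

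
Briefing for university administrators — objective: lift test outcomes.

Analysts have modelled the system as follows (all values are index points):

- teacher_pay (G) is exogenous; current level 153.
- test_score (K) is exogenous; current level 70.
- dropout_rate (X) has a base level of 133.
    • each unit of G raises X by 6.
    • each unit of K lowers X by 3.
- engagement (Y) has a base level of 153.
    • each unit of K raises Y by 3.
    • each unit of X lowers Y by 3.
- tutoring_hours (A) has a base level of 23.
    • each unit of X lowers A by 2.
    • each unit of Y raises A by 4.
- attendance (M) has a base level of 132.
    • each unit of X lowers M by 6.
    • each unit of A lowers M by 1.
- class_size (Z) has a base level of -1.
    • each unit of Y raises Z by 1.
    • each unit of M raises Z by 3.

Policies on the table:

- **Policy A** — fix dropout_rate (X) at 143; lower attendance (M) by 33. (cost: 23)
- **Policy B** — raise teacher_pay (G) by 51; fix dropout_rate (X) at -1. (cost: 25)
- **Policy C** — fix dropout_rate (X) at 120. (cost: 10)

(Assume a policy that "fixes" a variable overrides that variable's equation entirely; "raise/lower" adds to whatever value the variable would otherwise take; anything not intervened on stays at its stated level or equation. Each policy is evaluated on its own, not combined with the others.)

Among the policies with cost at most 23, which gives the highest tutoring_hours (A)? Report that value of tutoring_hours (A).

-205

Policy A (X := 143, M − 33):
  G = 153
  K = 70
  X = 143
  Y = 153 + 3·70 − 3·143 = -66
  A = 23 − 2·143 + 4·(-66) = -527
Policy C (X := 120):
  G = 153
  K = 70
  X = 120
  Y = 153 + 3·70 − 3·120 = 3
  A = 23 − 2·120 + 4·3 = -205
Comparing — Policy A: A=-527, Policy C: A=-205. Highest is -205 (Policy C).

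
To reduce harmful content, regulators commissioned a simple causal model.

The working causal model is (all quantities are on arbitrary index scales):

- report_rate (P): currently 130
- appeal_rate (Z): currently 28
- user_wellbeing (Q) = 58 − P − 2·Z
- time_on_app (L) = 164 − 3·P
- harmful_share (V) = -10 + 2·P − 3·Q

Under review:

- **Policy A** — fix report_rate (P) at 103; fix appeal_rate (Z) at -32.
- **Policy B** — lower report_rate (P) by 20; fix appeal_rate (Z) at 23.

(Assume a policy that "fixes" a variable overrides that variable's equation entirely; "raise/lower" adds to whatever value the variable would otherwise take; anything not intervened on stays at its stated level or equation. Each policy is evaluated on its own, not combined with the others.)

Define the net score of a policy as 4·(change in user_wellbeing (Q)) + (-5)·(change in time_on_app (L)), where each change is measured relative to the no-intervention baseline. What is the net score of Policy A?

183

Baseline:
  P = 130
  Z = 28
  Q = 58 − 130 − 2·28 = -128
  L = 164 − 3·130 = -226
Policy A (P := 103, Z := -32):
  P = 103
  Z = -32
  Q = 58 − 103 − 2·(-32) = 19
  L = 164 − 3·103 = -145
ΔQ = 19 − (-128) = 147; ΔL = -145 − (-226) = 81
Score = 4·147 + (-5)·81 = 183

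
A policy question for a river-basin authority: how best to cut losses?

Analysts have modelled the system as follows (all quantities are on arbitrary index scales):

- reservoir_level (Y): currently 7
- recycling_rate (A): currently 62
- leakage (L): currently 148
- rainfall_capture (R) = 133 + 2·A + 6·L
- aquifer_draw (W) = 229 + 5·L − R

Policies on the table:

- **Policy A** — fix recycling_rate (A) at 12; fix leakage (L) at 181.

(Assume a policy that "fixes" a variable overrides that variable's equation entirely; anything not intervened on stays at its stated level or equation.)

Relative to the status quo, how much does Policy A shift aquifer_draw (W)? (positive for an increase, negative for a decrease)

67

Baseline:
  A = 62
  L = 148
  R = 133 + 2·62 + 6·148 = 1145
  W = 229 + 5·148 − 1145 = -176
Policy A (A := 12, L := 181):
  A = 12
  L = 181
  R = 133 + 2·12 + 6·181 = 1243
  W = 229 + 5·181 − 1243 = -109
Change in W: -109 − (-176) = 67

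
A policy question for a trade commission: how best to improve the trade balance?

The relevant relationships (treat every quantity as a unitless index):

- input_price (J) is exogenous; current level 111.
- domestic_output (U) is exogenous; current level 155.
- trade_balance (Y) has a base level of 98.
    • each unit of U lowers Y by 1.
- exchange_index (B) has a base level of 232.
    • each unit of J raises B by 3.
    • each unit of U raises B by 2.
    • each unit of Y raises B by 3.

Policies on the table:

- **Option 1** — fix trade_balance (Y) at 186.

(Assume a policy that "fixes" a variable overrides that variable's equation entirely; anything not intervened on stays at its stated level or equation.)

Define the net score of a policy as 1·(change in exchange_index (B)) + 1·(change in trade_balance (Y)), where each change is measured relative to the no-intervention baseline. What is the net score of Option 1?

Baseline:
  J = 111
  U = 155
  Y = 98 − 155 = -57
  B = 232 + 3·111 + 2·155 + 3·(-57) = 704
Option 1 (Y := 186):
  J = 111
  U = 155
  Y = 186
  B = 232 + 3·111 + 2·155 + 3·186 = 1433
ΔB = 1433 − 704 = 729; ΔY = 186 − (-57) = 243
Score = 1·729 + 1·243 = 972

972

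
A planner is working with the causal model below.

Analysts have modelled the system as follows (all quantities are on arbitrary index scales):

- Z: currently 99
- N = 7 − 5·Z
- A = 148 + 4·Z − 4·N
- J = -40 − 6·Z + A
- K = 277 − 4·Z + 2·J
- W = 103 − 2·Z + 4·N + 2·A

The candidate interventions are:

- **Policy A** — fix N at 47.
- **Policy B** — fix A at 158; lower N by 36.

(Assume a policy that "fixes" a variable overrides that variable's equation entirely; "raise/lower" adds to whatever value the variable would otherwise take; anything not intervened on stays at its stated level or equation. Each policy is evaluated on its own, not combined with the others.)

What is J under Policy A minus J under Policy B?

Policy A (N := 47):
  Z = 99
  N = 47
  A = 148 + 4·99 − 4·47 = 356
  J = -40 − 6·99 + 356 = -278
Policy B (A := 158, N − 36):
  Z = 99
  N = 7 − 5·99 (−36 from intervention) = -524
  A = 158
  J = -40 − 6·99 + 158 = -476
J: -278 − (-476) = 198

198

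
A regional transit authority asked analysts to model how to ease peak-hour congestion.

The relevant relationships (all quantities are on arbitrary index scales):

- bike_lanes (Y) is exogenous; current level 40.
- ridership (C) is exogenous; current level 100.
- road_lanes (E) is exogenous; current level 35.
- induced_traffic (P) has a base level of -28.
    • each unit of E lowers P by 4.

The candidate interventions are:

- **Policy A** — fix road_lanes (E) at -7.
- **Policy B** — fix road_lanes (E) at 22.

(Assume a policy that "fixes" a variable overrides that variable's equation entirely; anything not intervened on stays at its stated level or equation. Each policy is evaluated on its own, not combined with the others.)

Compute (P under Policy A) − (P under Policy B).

116

Policy A (E := -7):
  E = -7
  P = -28 − 4·(-7) = 0
Policy B (E := 22):
  E = 22
  P = -28 − 4·22 = -116
P: 0 − (-116) = 116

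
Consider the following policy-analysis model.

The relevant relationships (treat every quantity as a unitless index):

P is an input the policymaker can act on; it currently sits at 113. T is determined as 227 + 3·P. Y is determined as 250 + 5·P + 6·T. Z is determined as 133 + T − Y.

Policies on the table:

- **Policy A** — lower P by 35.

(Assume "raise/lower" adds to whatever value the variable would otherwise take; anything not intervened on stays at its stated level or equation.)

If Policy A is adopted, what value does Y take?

3406

Policy A (P − 35):
  P = 113 − 35 = 78
  T = 227 + 3·78 = 461
  Y = 250 + 5·78 + 6·461 = 3406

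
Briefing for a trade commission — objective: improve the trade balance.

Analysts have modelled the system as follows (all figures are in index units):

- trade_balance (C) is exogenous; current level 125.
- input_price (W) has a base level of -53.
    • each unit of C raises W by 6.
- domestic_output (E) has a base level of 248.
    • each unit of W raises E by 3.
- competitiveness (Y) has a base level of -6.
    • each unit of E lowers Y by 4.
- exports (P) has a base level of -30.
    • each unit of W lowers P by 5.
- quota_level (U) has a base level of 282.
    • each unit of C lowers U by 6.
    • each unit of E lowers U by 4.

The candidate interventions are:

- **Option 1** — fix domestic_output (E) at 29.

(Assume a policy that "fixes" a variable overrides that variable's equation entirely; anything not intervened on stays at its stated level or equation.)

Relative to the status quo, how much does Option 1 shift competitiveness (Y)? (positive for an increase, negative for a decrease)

9240

Baseline:
  C = 125
  W = -53 + 6·125 = 697
  E = 248 + 3·697 = 2339
  Y = -6 − 4·2339 = -9362
Option 1 (E := 29):
  C = 125
  W = -53 + 6·125 = 697
  E = 29
  Y = -6 − 4·29 = -122
Change in Y: -122 − (-9362) = 9240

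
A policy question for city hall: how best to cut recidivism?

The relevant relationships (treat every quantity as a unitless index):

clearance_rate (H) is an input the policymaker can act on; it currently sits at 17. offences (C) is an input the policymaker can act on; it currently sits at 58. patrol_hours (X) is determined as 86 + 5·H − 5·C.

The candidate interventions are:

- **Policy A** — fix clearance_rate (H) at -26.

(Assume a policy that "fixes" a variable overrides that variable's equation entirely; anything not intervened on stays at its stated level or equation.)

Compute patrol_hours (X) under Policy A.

-334

Policy A (H := -26):
  H = -26
  C = 58
  X = 86 + 5·(-26) − 5·58 = -334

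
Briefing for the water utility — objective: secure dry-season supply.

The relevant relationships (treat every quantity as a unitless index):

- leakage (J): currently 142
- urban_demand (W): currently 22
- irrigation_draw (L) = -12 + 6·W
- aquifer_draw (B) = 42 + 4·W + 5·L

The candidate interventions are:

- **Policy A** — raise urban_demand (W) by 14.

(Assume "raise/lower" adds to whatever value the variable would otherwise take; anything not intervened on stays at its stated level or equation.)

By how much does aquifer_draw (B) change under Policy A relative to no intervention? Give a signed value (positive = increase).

Baseline:
  W = 22
  L = -12 + 6·22 = 120
  B = 42 + 4·22 + 5·120 = 730
Policy A (W + 14):
  W = 22 + 14 = 36
  L = -12 + 6·36 = 204
  B = 42 + 4·36 + 5·204 = 1206
Change in B: 1206 − 730 = 476

476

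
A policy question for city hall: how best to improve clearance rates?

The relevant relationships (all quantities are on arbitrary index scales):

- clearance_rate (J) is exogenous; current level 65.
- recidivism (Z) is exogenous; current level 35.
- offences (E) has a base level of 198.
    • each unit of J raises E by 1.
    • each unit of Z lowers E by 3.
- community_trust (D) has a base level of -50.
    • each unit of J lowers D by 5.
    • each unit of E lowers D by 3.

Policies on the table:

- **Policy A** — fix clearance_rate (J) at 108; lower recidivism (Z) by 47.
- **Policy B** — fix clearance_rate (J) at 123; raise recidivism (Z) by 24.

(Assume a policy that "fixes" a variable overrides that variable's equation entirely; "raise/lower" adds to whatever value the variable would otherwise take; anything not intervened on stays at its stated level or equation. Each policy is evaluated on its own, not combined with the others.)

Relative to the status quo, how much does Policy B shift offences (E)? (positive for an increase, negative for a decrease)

-14

Baseline:
  J = 65
  Z = 35
  E = 198 + 65 − 3·35 = 158
Policy B (J := 123, Z + 24):
  J = 123
  Z = 35 + 24 = 59
  E = 198 + 123 − 3·59 = 144
Change in E: 144 − 158 = -14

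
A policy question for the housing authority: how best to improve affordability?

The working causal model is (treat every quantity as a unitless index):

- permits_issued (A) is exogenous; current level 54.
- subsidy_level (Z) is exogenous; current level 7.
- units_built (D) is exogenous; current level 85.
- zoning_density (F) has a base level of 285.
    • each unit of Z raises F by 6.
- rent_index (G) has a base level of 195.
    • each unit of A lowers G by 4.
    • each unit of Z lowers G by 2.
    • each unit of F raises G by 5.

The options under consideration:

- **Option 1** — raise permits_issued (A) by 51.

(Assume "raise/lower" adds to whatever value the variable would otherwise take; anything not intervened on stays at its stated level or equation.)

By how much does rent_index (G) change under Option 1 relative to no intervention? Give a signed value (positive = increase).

-204

Baseline:
  A = 54
  Z = 7
  F = 285 + 6·7 = 327
  G = 195 − 4·54 − 2·7 + 5·327 = 1600
Option 1 (A + 51):
  A = 54 + 51 = 105
  Z = 7
  F = 285 + 6·7 = 327
  G = 195 − 4·105 − 2·7 + 5·327 = 1396
Change in G: 1396 − 1600 = -204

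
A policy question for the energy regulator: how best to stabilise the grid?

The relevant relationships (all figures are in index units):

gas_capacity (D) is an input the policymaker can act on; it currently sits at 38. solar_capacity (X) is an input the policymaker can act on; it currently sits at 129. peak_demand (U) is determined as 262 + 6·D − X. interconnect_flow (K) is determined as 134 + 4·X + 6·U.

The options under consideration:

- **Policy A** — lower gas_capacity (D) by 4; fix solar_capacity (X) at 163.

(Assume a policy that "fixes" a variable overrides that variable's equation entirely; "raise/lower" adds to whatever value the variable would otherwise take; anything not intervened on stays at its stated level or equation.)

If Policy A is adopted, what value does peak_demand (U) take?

Policy A (D − 4, X := 163):
  D = 38 − 4 = 34
  X = 163
  U = 262 + 6·34 − 163 = 303

303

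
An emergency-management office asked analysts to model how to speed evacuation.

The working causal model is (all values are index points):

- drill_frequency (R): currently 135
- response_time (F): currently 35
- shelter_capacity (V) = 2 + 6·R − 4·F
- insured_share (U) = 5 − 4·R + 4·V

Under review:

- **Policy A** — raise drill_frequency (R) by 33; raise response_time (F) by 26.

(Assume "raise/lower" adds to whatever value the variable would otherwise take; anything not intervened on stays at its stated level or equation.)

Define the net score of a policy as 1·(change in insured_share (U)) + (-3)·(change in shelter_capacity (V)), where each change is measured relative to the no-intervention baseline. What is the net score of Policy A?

-38

Baseline:
  R = 135
  F = 35
  V = 2 + 6·135 − 4·35 = 672
  U = 5 − 4·135 + 4·672 = 2153
Policy A (R + 33, F + 26):
  R = 135 + 33 = 168
  F = 35 + 26 = 61
  V = 2 + 6·168 − 4·61 = 766
  U = 5 − 4·168 + 4·766 = 2397
ΔU = 2397 − 2153 = 244; ΔV = 766 − 672 = 94
Score = 1·244 + (-3)·94 = -38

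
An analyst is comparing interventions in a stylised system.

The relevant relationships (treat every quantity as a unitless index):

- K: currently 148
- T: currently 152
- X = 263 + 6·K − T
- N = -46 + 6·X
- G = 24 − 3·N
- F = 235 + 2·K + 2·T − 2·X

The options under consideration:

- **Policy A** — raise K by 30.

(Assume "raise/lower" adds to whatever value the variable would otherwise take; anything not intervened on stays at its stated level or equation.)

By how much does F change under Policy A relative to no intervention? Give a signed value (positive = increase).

-300

Baseline:
  K = 148
  T = 152
  X = 263 + 6·148 − 152 = 999
  F = 235 + 2·148 + 2·152 − 2·999 = -1163
Policy A (K + 30):
  K = 148 + 30 = 178
  T = 152
  X = 263 + 6·178 − 152 = 1179
  F = 235 + 2·178 + 2·152 − 2·1179 = -1463
Change in F: -1463 − (-1163) = -300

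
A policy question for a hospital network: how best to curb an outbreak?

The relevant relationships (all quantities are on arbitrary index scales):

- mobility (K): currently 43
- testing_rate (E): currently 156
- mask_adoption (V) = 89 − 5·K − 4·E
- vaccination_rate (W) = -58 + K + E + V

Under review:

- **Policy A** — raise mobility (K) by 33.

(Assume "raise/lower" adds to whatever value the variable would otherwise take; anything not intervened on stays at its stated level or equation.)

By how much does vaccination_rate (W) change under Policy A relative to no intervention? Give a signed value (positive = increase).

-132

Baseline:
  K = 43
  E = 156
  V = 89 − 5·43 − 4·156 = -750
  W = -58 + 43 + 156 + (-750) = -609
Policy A (K + 33):
  K = 43 + 33 = 76
  E = 156
  V = 89 − 5·76 − 4·156 = -915
  W = -58 + 76 + 156 + (-915) = -741
Change in W: -741 − (-609) = -132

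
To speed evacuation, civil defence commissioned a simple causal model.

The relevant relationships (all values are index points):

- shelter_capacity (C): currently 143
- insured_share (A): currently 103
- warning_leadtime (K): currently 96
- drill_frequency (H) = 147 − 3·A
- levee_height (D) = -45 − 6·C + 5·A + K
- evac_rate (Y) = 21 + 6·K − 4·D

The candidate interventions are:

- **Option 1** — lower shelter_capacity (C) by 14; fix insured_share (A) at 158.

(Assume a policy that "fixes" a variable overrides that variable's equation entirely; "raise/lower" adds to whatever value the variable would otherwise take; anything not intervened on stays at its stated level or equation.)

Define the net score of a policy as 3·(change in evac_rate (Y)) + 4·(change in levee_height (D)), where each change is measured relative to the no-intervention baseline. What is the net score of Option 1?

-2872

Baseline:
  C = 143
  A = 103
  K = 96
  D = -45 − 6·143 + 5·103 + 96 = -292
  Y = 21 + 6·96 − 4·(-292) = 1765
Option 1 (C − 14, A := 158):
  C = 143 − 14 = 129
  A = 158
  K = 96
  D = -45 − 6·129 + 5·158 + 96 = 67
  Y = 21 + 6·96 − 4·67 = 329
ΔY = 329 − 1765 = -1436; ΔD = 67 − (-292) = 359
Score = 3·(-1436) + 4·359 = -2872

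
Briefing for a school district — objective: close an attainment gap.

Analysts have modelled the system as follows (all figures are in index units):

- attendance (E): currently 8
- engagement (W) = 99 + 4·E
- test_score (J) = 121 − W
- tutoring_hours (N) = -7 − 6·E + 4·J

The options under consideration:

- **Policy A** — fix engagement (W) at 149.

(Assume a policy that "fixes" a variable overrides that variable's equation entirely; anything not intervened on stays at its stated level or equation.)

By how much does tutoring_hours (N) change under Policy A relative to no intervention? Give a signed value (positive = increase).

Baseline:
  E = 8
  W = 99 + 4·8 = 131
  J = 121 − 131 = -10
  N = -7 − 6·8 + 4·(-10) = -95
Policy A (W := 149):
  E = 8
  W = 149
  J = 121 − 149 = -28
  N = -7 − 6·8 + 4·(-28) = -167
Change in N: -167 − (-95) = -72

-72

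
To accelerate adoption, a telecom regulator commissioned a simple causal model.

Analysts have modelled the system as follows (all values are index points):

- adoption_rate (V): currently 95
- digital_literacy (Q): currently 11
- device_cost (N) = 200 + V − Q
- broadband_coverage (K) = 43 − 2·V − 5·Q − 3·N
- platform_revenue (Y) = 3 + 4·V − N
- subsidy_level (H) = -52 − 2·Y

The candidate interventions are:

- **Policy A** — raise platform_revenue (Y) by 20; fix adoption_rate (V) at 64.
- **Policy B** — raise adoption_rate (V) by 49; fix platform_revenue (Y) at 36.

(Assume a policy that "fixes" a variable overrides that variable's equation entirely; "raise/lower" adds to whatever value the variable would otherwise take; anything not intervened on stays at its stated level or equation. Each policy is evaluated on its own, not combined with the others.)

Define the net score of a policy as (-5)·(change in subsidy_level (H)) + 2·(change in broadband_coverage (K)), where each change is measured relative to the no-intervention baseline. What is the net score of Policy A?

Baseline:
  V = 95
  Q = 11
  N = 200 + 95 − 11 = 284
  K = 43 − 2·95 − 5·11 − 3·284 = -1054
  Y = 3 + 4·95 − 284 = 99
  H = -52 − 2·99 = -250
Policy A (Y + 20, V := 64):
  V = 64
  Q = 11
  N = 200 + 64 − 11 = 253
  K = 43 − 2·64 − 5·11 − 3·253 = -899
  Y = 3 + 4·64 − 253 (+20 from intervention) = 26
  H = -52 − 2·26 = -104
ΔH = -104 − (-250) = 146; ΔK = -899 − (-1054) = 155
Score = (-5)·146 + 2·155 = -420

-420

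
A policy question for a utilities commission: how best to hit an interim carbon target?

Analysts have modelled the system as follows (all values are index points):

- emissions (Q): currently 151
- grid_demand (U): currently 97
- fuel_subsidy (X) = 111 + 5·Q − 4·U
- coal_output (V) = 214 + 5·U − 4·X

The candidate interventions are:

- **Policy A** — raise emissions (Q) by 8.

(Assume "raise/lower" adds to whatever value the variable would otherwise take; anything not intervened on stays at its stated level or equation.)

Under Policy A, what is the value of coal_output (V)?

Policy A (Q + 8):
  Q = 151 + 8 = 159
  U = 97
  X = 111 + 5·159 − 4·97 = 518
  V = 214 + 5·97 − 4·518 = -1373

-1373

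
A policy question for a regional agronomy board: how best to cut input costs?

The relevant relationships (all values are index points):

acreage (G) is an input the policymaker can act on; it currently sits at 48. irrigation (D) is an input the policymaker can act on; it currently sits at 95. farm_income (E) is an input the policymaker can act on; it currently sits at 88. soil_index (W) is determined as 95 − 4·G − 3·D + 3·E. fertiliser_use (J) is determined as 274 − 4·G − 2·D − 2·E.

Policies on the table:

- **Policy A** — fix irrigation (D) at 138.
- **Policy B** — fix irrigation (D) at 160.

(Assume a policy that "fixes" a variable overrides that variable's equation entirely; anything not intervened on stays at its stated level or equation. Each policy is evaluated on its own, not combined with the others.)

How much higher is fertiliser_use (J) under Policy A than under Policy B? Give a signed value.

Policy A (D := 138):
  G = 48
  D = 138
  E = 88
  J = 274 − 4·48 − 2·138 − 2·88 = -370
Policy B (D := 160):
  G = 48
  D = 160
  E = 88
  J = 274 − 4·48 − 2·160 − 2·88 = -414
J: -370 − (-414) = 44

44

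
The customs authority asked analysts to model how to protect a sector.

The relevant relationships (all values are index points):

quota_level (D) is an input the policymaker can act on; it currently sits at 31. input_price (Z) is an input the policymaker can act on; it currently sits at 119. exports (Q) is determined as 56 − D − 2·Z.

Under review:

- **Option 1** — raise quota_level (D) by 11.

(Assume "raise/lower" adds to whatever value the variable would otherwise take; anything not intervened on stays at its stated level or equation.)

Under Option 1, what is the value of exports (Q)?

Option 1 (D + 11):
  D = 31 + 11 = 42
  Z = 119
  Q = 56 − 42 − 2·119 = -224

-224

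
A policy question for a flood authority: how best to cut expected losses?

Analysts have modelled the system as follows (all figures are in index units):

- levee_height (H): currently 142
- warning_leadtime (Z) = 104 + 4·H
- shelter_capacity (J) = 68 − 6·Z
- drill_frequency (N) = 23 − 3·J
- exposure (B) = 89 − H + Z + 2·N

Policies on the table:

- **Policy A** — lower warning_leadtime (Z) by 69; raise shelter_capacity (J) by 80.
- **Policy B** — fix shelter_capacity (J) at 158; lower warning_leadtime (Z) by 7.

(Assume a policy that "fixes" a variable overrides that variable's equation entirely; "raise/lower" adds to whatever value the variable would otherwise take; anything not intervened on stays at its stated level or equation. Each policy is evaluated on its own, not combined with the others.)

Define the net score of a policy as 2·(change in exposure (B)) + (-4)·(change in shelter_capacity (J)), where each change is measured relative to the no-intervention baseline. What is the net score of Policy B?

Baseline:
  H = 142
  Z = 104 + 4·142 = 672
  J = 68 − 6·672 = -3964
  N = 23 − 3·(-3964) = 11915
  B = 89 − 142 + 672 + 2·11915 = 24449
Policy B (J := 158, Z − 7):
  H = 142
  Z = 104 + 4·142 (−7 from intervention) = 665
  J = 158
  N = 23 − 3·158 = -451
  B = 89 − 142 + 665 + 2·(-451) = -290
ΔB = -290 − 24449 = -24739; ΔJ = 158 − (-3964) = 4122
Score = 2·(-24739) + (-4)·4122 = -65966

-65966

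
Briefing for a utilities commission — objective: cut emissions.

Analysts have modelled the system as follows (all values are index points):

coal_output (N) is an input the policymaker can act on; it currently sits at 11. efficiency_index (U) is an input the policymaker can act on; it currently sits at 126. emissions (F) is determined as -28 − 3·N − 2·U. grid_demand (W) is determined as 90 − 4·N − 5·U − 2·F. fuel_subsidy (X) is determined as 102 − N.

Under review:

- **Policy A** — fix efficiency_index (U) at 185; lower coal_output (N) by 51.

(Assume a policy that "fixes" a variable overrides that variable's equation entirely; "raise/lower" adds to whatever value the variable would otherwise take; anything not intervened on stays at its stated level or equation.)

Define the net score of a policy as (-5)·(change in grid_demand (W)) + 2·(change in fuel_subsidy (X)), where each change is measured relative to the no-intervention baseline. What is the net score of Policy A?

Baseline:
  N = 11
  U = 126
  F = -28 − 3·11 − 2·126 = -313
  W = 90 − 4·11 − 5·126 − 2·(-313) = 42
  X = 102 − 11 = 91
Policy A (U := 185, N − 51):
  N = 11 − 51 = -40
  U = 185
  F = -28 − 3·(-40) − 2·185 = -278
  W = 90 − 4·(-40) − 5·185 − 2·(-278) = -119
  X = 102 − (-40) = 142
ΔW = -119 − 42 = -161; ΔX = 142 − 91 = 51
Score = (-5)·(-161) + 2·51 = 907

907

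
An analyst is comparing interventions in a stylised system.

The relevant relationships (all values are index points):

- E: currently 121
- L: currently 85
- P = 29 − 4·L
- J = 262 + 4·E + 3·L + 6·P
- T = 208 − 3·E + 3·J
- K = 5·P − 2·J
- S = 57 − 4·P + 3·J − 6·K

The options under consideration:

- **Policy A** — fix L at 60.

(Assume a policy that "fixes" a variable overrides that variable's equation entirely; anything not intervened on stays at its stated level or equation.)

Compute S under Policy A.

2131

Policy A (L := 60):
  E = 121
  L = 60
  P = 29 − 4·60 = -211
  J = 262 + 4·121 + 3·60 + 6·(-211) = -340
  K = 0 + 5·(-211) − 2·(-340) = -375
  S = 57 − 4·(-211) + 3·(-340) − 6·(-375) = 2131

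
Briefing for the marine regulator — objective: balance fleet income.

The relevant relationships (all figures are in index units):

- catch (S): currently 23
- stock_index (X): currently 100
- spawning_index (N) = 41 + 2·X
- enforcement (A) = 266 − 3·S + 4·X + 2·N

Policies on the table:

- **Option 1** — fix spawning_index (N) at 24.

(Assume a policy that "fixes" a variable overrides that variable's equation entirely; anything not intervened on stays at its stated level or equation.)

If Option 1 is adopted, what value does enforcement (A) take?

Option 1 (N := 24):
  S = 23
  X = 100
  N = 24
  A = 266 − 3·23 + 4·100 + 2·24 = 645

645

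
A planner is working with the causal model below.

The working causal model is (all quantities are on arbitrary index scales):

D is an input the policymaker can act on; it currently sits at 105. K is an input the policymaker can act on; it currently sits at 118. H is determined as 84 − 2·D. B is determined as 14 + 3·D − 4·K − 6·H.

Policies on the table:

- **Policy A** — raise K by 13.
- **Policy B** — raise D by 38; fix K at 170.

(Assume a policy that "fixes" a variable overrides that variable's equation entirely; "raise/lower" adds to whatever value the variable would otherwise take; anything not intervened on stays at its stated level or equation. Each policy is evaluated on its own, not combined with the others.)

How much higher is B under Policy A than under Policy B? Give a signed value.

-414

Policy A (K + 13):
  D = 105
  K = 118 + 13 = 131
  H = 84 − 2·105 = -126
  B = 14 + 3·105 − 4·131 − 6·(-126) = 561
Policy B (D + 38, K := 170):
  D = 105 + 38 = 143
  K = 170
  H = 84 − 2·143 = -202
  B = 14 + 3·143 − 4·170 − 6·(-202) = 975
B: 561 − 975 = -414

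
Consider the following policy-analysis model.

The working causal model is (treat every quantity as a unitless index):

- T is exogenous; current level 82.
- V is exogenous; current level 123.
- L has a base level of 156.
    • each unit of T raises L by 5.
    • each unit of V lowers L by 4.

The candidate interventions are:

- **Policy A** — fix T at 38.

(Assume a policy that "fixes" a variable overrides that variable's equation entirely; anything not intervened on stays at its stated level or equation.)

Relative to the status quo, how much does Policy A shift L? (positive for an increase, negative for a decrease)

Baseline:
  T = 82
  V = 123
  L = 156 + 5·82 − 4·123 = 74
Policy A (T := 38):
  T = 38
  V = 123
  L = 156 + 5·38 − 4·123 = -146
Change in L: -146 − 74 = -220

-220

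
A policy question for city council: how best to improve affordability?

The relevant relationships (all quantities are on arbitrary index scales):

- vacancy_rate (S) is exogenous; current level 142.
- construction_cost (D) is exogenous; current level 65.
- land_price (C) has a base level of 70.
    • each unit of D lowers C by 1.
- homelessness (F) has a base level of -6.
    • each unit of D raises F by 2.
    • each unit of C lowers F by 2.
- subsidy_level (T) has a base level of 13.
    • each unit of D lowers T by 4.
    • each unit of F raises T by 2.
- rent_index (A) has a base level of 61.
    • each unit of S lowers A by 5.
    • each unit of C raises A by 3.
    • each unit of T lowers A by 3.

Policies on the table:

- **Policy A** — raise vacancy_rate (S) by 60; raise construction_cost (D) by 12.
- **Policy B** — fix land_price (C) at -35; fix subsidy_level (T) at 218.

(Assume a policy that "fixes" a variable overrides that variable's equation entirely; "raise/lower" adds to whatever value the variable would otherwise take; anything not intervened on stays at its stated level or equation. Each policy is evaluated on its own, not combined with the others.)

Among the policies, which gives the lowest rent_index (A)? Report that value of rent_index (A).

-1408

Policy A (S + 60, D + 12):
  S = 142 + 60 = 202
  D = 65 + 12 = 77
  C = 70 − 77 = -7
  F = -6 + 2·77 − 2·(-7) = 162
  T = 13 − 4·77 + 2·162 = 29
  A = 61 − 5·202 + 3·(-7) − 3·29 = -1057
Policy B (C := -35, T := 218):
  S = 142
  D = 65
  C = -35
  F = -6 + 2·65 − 2·(-35) = 194
  T = 218
  A = 61 − 5·142 + 3·(-35) − 3·218 = -1408
Comparing — Policy A: A=-1057, Policy B: A=-1408. Lowest is -1408 (Policy B).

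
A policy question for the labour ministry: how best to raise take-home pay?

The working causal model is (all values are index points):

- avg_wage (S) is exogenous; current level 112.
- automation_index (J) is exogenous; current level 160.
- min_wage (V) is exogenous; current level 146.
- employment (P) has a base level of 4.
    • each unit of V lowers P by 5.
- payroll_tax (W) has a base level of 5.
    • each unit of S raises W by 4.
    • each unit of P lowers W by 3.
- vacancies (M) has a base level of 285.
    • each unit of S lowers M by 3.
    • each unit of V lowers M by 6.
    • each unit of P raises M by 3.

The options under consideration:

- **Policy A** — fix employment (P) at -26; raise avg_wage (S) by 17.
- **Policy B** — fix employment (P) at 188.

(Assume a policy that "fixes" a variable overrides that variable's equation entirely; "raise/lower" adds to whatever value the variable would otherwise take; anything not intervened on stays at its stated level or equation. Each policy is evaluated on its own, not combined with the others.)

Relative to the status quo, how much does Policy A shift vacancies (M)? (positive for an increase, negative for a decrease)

Baseline:
  S = 112
  V = 146
  P = 4 − 5·146 = -726
  M = 285 − 3·112 − 6·146 + 3·(-726) = -3105
Policy A (P := -26, S + 17):
  S = 112 + 17 = 129
  V = 146
  P = -26
  M = 285 − 3·129 − 6·146 + 3·(-26) = -1056
Change in M: -1056 − (-3105) = 2049

2049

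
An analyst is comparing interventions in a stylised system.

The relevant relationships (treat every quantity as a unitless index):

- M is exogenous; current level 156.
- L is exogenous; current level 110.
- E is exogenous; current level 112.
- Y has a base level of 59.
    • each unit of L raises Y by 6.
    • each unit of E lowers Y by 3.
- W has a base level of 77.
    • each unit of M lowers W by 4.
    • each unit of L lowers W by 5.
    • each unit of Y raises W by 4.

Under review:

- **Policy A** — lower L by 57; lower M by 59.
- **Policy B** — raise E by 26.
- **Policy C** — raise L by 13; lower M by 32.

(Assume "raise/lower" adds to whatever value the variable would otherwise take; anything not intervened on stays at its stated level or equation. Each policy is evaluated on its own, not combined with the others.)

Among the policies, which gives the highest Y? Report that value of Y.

461

Policy A (L − 57, M − 59):
  L = 110 − 57 = 53
  E = 112
  Y = 59 + 6·53 − 3·112 = 41
Policy B (E + 26):
  L = 110
  E = 112 + 26 = 138
  Y = 59 + 6·110 − 3·138 = 305
Policy C (L + 13, M − 32):
  L = 110 + 13 = 123
  E = 112
  Y = 59 + 6·123 − 3·112 = 461
Comparing — Policy A: Y=41, Policy B: Y=305, Policy C: Y=461. Highest is 461 (Policy C).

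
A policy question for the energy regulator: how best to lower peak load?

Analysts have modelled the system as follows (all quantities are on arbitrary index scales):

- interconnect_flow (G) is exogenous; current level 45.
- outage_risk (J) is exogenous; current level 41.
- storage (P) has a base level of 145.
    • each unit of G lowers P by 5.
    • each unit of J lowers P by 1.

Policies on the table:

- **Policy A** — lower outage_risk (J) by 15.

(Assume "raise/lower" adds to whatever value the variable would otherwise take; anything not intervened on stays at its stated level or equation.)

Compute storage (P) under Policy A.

Policy A (J − 15):
  G = 45
  J = 41 − 15 = 26
  P = 145 − 5·45 − 26 = -106

-106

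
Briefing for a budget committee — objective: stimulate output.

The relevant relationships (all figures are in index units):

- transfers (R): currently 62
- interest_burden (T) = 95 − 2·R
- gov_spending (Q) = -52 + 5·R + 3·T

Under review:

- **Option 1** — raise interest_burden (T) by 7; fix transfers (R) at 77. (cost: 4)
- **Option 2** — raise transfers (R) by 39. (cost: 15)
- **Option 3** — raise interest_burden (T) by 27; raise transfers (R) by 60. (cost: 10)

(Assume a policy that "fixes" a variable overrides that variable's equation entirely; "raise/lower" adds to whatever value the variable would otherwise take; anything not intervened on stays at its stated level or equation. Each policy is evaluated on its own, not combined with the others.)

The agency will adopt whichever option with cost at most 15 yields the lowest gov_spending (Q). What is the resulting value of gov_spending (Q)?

132

Option 1 (T + 7, R := 77):
  R = 77
  T = 95 − 2·77 (+7 from intervention) = -52
  Q = -52 + 5·77 + 3·(-52) = 177
Option 2 (R + 39):
  R = 62 + 39 = 101
  T = 95 − 2·101 = -107
  Q = -52 + 5·101 + 3·(-107) = 132
Option 3 (T + 27, R + 60):
  R = 62 + 60 = 122
  T = 95 − 2·122 (+27 from intervention) = -122
  Q = -52 + 5·122 + 3·(-122) = 192
Comparing — Option 1: Q=177, Option 2: Q=132, Option 3: Q=192. Lowest is 132 (Option 2).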